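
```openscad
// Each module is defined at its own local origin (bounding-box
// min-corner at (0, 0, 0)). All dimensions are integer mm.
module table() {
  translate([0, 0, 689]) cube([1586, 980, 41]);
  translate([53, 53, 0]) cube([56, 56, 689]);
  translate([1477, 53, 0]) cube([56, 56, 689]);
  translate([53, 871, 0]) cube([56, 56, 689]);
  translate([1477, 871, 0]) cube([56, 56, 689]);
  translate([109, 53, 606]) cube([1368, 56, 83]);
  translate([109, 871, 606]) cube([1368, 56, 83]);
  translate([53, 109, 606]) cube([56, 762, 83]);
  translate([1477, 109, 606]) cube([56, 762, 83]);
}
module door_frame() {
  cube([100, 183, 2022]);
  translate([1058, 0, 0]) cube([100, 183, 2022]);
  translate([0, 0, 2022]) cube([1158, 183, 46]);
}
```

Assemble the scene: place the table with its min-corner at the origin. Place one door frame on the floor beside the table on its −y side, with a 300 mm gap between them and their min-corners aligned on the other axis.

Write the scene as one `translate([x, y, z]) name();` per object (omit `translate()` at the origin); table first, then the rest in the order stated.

table();
translate([0, -483, 0]) door_frame();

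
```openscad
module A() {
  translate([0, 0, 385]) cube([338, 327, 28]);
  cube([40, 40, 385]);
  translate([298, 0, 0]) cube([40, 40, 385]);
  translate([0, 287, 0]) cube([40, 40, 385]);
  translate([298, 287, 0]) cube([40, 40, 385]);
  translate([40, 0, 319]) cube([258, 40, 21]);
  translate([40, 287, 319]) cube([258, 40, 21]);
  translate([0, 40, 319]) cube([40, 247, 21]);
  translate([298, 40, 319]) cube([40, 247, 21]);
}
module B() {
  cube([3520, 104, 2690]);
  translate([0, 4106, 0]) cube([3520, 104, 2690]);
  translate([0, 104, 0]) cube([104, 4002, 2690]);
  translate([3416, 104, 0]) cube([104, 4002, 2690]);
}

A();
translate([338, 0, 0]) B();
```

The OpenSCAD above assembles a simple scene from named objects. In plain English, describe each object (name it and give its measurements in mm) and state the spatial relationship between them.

A is a four-legged stool. The seat is a 338×327×28 mm slab whose top surface is at z = 413 mm; four square legs, each 40×40 mm in cross-section, run from the floor (z = 0) to the underside of the seat, each flush with a corner of the seat. Four stretchers, 40 mm wide and 21 mm tall, connect adjacent legs with their undersides at z = 319 mm, each running between the inner faces of the legs it joins and aligned with the legs' outer faces on the other axis.

B is the wall frame of a small rectangular building: four walls, each 2690 mm tall and 104 mm thick, enclosing a footprint 3520 mm (x) by 4210 mm (y) outside-to-outside, with no floor or roof. The front and back walls (the −y and +y sides) span the full width; the two side walls fit between them.

The house frame is against the stool's +x side, with their −y faces flush.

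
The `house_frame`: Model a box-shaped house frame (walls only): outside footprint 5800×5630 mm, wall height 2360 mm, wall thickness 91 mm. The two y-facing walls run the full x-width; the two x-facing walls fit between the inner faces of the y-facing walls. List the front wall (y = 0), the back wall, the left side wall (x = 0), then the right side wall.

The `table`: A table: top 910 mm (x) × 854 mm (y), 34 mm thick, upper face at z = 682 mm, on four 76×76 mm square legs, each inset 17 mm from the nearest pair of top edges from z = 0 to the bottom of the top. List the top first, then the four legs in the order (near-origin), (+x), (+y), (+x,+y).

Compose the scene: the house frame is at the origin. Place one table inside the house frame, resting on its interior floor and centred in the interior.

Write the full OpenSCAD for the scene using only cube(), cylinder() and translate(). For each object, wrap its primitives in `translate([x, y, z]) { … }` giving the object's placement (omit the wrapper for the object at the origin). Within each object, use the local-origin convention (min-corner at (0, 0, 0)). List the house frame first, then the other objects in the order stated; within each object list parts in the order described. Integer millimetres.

cube([5800, 91, 2360]);
translate([0, 5539, 0]) cube([5800, 91, 2360]);
translate([0, 91, 0]) cube([91, 5448, 2360]);
translate([5709, 91, 0]) cube([91, 5448, 2360]);
translate([2445, 2388, 0]) {
  translate([0, 0, 648]) cube([910, 854, 34]);
  translate([17, 17, 0]) cube([76, 76, 648]);
  translate([817, 17, 0]) cube([76, 76, 648]);
  translate([17, 761, 0]) cube([76, 76, 648]);
  translate([817, 761, 0]) cube([76, 76, 648]);
}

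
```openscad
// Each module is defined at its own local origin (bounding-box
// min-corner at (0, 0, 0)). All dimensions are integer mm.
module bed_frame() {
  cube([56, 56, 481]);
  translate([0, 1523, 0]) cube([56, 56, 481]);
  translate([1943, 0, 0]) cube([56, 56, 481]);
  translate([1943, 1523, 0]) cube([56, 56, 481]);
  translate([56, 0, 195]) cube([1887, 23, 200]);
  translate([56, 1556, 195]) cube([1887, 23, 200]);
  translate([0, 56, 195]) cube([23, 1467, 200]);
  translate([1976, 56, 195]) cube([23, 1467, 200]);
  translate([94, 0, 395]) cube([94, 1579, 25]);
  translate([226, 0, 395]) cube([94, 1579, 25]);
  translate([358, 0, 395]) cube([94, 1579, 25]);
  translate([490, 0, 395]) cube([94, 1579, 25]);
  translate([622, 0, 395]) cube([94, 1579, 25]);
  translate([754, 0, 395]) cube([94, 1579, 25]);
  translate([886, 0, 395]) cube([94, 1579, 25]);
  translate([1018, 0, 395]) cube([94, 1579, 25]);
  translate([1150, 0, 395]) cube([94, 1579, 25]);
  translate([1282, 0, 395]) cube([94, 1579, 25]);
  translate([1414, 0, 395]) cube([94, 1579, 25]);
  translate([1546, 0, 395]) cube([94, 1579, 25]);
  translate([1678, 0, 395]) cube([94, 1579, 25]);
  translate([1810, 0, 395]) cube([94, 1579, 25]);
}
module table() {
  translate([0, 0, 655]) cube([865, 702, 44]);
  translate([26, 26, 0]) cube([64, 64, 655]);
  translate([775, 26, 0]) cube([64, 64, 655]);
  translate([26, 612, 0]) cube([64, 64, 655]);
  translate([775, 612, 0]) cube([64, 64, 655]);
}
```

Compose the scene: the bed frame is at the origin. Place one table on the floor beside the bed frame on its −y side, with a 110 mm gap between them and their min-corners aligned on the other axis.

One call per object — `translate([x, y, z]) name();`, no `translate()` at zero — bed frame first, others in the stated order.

bed_frame();
translate([0, -812, 0]) table();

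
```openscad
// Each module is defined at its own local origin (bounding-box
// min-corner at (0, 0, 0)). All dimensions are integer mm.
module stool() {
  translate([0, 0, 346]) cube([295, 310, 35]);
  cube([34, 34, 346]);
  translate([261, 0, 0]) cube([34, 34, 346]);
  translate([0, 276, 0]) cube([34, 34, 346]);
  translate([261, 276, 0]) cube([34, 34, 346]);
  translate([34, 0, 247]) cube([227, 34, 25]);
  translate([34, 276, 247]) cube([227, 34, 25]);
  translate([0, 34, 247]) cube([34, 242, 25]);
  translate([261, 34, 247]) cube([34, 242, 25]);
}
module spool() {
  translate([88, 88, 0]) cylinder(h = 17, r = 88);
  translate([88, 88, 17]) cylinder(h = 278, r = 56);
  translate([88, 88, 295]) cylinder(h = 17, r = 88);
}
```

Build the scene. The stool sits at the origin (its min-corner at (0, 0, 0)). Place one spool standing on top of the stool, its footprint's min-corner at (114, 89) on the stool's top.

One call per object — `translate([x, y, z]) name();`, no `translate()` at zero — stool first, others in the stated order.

stool();
translate([114, 89, 381]) spool();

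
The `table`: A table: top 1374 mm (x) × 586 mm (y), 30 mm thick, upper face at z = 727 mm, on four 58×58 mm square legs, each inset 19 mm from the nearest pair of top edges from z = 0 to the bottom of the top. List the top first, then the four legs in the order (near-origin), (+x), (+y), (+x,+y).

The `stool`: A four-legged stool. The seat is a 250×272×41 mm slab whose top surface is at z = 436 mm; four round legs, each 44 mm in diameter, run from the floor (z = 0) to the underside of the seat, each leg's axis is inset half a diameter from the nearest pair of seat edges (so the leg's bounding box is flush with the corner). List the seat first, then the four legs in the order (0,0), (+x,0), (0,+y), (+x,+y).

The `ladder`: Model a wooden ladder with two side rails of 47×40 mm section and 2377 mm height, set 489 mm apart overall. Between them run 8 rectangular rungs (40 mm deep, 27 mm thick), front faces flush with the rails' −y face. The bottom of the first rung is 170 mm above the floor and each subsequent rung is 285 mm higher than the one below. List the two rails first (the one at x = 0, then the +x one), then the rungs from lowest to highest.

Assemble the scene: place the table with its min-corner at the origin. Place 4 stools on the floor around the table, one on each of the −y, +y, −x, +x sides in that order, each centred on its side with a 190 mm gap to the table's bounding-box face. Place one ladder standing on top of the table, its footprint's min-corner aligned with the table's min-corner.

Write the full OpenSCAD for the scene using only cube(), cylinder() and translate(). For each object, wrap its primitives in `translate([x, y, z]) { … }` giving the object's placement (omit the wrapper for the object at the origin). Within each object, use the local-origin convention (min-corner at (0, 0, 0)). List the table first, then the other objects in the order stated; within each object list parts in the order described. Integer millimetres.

translate([0, 0, 697]) cube([1374, 586, 30]);
translate([19, 19, 0]) cube([58, 58, 697]);
translate([1297, 19, 0]) cube([58, 58, 697]);
translate([19, 509, 0]) cube([58, 58, 697]);
translate([1297, 509, 0]) cube([58, 58, 697]);
translate([562, -462, 0]) {
  translate([0, 0, 395]) cube([250, 272, 41]);
  translate([22, 22, 0]) cylinder(h = 395, r = 22);
  translate([228, 22, 0]) cylinder(h = 395, r = 22);
  translate([22, 250, 0]) cylinder(h = 395, r = 22);
  translate([228, 250, 0]) cylinder(h = 395, r = 22);
}
translate([562, 776, 0]) {
  translate([0, 0, 395]) cube([250, 272, 41]);
  translate([22, 22, 0]) cylinder(h = 395, r = 22);
  translate([228, 22, 0]) cylinder(h = 395, r = 22);
  translate([22, 250, 0]) cylinder(h = 395, r = 22);
  translate([228, 250, 0]) cylinder(h = 395, r = 22);
}
translate([-440, 157, 0]) {
  translate([0, 0, 395]) cube([250, 272, 41]);
  translate([22, 22, 0]) cylinder(h = 395, r = 22);
  translate([228, 22, 0]) cylinder(h = 395, r = 22);
  translate([22, 250, 0]) cylinder(h = 395, r = 22);
  translate([228, 250, 0]) cylinder(h = 395, r = 22);
}
translate([1564, 157, 0]) {
  translate([0, 0, 395]) cube([250, 272, 41]);
  translate([22, 22, 0]) cylinder(h = 395, r = 22);
  translate([228, 22, 0]) cylinder(h = 395, r = 22);
  translate([22, 250, 0]) cylinder(h = 395, r = 22);
  translate([228, 250, 0]) cylinder(h = 395, r = 22);
}
translate([0, 0, 727]) {
  cube([47, 40, 2377]);
  translate([442, 0, 0]) cube([47, 40, 2377]);
  translate([47, 0, 170]) cube([395, 40, 27]);
  translate([47, 0, 455]) cube([395, 40, 27]);
  translate([47, 0, 740]) cube([395, 40, 27]);
  translate([47, 0, 1025]) cube([395, 40, 27]);
  translate([47, 0, 1310]) cube([395, 40, 27]);
  translate([47, 0, 1595]) cube([395, 40, 27]);
  translate([47, 0, 1880]) cube([395, 40, 27]);
  translate([47, 0, 2165]) cube([395, 40, 27]);
}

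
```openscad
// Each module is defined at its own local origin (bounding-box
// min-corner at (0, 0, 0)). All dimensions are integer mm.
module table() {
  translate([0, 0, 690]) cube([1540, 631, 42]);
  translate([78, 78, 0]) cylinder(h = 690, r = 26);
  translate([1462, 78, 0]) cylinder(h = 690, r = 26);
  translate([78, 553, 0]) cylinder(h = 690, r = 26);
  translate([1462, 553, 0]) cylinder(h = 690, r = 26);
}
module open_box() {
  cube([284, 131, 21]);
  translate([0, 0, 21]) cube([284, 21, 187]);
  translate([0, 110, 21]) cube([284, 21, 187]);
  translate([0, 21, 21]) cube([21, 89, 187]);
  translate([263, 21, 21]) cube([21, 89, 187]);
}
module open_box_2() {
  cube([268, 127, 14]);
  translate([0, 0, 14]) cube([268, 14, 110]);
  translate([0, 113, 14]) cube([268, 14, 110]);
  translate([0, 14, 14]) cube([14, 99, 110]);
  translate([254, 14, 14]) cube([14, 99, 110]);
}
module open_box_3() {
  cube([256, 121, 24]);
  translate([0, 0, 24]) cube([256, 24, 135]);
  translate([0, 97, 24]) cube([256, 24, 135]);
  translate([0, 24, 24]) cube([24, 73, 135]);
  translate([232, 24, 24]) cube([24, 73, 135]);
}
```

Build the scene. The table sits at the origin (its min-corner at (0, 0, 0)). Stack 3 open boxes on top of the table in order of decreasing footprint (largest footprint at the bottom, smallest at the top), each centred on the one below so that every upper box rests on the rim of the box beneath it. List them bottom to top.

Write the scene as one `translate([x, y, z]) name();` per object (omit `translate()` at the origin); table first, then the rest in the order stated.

table();
translate([628, 250, 732]) open_box();
translate([636, 252, 940]) open_box_2();
translate([642, 255, 1064]) open_box_3();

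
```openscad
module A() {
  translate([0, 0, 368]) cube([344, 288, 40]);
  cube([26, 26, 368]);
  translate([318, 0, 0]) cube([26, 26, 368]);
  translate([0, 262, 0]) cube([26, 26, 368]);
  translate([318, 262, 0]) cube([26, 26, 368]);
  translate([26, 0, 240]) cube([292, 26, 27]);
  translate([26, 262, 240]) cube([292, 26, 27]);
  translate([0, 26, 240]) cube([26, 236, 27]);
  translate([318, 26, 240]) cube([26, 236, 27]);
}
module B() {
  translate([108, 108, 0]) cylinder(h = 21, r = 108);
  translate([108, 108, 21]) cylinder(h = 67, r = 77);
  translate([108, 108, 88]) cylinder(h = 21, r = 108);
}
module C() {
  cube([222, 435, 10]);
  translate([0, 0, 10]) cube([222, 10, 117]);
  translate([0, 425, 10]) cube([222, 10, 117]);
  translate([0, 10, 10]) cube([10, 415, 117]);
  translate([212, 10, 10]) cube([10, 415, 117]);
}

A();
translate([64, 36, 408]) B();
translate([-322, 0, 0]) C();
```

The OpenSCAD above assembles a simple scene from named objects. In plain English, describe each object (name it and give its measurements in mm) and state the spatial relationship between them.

A is a four-legged stool. The seat is 344×288 mm, 40 mm thick, top at z = 408 mm. It stands on four square legs, each 26×26 mm in cross-section, from z = 0 to the seat underside, each flush with a corner of the seat. Four stretchers, 26 mm wide and 27 mm tall, connect adjacent legs with their undersides at z = 240 mm, each running between the inner faces of the legs it joins and aligned with the legs' outer faces on the other axis.

B is a spool: two coaxial disc flanges of radius 108 mm and thickness 21 mm, joined by a core cylinder of radius 77 mm and height 67 mm. The lower flange rests on z = 0 and the three cylinders share a vertical axis.

C is an open storage box with external size 222×435×127 mm and wall thickness 10 mm (the base is also 10 mm thick). The base covers the whole footprint; the four walls stand on the base, with the y-facing walls full-width and the x-facing walls fitting between their inner faces.

The spool is on top of the stool, centred. The open box is on the floor beside the stool on its −x side.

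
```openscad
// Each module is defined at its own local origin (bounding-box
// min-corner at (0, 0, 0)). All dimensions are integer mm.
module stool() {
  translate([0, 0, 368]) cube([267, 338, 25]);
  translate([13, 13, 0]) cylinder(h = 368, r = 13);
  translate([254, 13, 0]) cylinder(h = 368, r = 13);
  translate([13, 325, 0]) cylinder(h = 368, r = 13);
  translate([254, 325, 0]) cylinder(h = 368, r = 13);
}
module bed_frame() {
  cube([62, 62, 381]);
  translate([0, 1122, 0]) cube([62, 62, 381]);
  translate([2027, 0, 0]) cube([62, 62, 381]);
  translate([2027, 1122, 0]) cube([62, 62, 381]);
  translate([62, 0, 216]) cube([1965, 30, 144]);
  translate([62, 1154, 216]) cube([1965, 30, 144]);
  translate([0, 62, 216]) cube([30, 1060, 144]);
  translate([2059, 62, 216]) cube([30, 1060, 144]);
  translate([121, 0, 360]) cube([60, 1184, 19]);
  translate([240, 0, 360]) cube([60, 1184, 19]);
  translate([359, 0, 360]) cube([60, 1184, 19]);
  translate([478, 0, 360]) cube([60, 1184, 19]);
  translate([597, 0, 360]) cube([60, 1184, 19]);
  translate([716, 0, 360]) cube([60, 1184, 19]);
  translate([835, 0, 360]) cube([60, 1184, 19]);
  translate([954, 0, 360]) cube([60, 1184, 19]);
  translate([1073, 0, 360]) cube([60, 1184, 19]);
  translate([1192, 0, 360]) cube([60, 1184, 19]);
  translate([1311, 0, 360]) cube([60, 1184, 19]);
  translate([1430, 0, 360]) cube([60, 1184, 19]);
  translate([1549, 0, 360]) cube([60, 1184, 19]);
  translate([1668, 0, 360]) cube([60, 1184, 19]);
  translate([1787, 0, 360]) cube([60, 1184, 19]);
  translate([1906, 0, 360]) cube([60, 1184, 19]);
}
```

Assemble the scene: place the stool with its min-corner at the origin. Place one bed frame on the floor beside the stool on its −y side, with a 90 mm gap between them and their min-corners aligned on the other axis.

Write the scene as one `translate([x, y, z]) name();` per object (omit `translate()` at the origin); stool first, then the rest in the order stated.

stool();
translate([0, -1274, 0]) bed_frame();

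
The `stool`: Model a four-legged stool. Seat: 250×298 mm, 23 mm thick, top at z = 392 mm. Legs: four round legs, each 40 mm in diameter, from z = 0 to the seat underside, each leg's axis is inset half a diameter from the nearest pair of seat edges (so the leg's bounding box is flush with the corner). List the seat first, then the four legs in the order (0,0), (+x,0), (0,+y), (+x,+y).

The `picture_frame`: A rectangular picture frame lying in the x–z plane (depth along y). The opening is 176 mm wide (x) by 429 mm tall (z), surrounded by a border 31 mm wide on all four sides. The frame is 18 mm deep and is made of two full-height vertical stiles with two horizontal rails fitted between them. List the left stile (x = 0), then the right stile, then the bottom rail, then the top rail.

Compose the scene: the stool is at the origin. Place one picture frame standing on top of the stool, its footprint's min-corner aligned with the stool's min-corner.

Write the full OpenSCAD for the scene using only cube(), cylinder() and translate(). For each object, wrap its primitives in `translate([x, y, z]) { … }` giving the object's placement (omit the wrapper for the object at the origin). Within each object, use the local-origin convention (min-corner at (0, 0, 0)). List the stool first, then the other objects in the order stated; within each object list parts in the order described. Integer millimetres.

translate([0, 0, 369]) cube([250, 298, 23]);
translate([20, 20, 0]) cylinder(h = 369, r = 20);
translate([230, 20, 0]) cylinder(h = 369, r = 20);
translate([20, 278, 0]) cylinder(h = 369, r = 20);
translate([230, 278, 0]) cylinder(h = 369, r = 20);
translate([0, 0, 392]) {
  cube([31, 18, 491]);
  translate([207, 0, 0]) cube([31, 18, 491]);
  translate([31, 0, 0]) cube([176, 18, 31]);
  translate([31, 0, 460]) cube([176, 18, 31]);
}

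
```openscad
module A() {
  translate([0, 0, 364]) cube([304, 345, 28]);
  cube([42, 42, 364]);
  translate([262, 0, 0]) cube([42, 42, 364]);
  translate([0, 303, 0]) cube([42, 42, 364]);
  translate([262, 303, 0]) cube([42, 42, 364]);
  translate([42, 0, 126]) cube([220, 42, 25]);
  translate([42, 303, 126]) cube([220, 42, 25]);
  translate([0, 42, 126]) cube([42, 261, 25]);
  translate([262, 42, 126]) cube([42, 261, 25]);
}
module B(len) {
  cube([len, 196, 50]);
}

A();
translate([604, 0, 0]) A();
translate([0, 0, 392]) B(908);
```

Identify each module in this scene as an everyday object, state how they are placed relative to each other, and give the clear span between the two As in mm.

A is a stool. B is a beam. A beam spans the tops of two stools. The clear span between the two stools is 300 mm.

Second stool starts at x = 604; first ends at x = 304; clear span = 604 − 304 = 300 mm.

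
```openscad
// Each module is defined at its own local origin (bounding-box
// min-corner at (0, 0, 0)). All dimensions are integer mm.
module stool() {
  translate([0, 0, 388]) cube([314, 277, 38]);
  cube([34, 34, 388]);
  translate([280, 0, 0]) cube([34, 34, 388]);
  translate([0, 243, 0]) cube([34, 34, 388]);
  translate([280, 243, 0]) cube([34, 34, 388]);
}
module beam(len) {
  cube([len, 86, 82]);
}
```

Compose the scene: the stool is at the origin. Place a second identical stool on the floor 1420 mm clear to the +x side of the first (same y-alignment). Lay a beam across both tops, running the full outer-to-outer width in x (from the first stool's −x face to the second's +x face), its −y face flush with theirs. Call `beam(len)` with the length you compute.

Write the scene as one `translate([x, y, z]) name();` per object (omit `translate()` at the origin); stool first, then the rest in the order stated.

stool();
translate([1734, 0, 0]) stool();
translate([0, 0, 426]) beam(2048);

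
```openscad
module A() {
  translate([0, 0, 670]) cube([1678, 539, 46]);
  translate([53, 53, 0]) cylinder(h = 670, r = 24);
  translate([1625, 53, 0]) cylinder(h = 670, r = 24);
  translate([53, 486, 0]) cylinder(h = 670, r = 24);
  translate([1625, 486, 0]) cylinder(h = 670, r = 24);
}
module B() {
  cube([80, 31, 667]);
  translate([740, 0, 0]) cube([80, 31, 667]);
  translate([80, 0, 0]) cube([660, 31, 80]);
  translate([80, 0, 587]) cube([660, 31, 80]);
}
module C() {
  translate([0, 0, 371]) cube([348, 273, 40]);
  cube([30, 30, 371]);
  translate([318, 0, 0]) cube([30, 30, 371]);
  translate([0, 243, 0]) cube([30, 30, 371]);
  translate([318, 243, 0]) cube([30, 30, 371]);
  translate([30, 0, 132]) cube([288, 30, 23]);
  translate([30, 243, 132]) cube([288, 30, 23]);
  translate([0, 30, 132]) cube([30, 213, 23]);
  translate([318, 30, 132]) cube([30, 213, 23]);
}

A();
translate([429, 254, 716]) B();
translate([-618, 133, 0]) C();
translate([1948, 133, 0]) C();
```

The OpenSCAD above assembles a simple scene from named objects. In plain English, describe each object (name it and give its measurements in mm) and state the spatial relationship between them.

A is a table with a 1678×539 mm rectangular top, 46 mm thick, top surface at z = 716 mm, supported by four round legs of 48 mm diameter, each leg's bounding box inset 29 mm from the nearest pair of top edges, running from the floor.

B is a rectangular picture frame lying in the x–z plane (depth along y). The opening is 660 mm wide (x) by 507 mm tall (z), surrounded by a border 80 mm wide on all four sides. The frame is 31 mm deep and is made of two full-height vertical stiles with two horizontal rails fitted between them.

C is a four-legged stool. The seat is 348×273 mm, 40 mm thick, top at z = 411 mm. It stands on four square legs, each 30×30 mm in cross-section, from z = 0 to the seat underside, each flush with a corner of the seat. Four stretchers, 30 mm wide and 23 mm tall, connect adjacent legs with their undersides at z = 132 mm, each running between the inner faces of the legs it joins and aligned with the legs' outer faces on the other axis.

The picture frame is on top of the table, centred. Two stools sit around the table at the −x, +x sides.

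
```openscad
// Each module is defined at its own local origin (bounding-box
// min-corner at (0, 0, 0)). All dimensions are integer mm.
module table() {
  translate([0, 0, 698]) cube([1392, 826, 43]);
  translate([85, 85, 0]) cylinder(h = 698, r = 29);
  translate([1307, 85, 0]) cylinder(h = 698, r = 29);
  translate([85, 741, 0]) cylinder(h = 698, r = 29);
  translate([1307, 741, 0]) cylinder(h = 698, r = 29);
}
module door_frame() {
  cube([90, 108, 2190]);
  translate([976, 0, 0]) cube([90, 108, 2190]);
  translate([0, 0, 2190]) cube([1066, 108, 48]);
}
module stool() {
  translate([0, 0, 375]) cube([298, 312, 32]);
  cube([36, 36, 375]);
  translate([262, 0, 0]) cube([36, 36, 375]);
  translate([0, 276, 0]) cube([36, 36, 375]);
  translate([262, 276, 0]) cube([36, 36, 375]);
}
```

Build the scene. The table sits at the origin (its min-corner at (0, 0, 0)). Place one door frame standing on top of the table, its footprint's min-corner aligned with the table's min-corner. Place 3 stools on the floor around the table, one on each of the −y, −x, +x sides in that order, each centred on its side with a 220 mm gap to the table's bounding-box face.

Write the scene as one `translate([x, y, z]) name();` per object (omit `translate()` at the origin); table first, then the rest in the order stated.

table();
translate([0, 0, 741]) door_frame();
translate([547, -532, 0]) stool();
translate([-518, 257, 0]) stool();
translate([1612, 257, 0]) stool();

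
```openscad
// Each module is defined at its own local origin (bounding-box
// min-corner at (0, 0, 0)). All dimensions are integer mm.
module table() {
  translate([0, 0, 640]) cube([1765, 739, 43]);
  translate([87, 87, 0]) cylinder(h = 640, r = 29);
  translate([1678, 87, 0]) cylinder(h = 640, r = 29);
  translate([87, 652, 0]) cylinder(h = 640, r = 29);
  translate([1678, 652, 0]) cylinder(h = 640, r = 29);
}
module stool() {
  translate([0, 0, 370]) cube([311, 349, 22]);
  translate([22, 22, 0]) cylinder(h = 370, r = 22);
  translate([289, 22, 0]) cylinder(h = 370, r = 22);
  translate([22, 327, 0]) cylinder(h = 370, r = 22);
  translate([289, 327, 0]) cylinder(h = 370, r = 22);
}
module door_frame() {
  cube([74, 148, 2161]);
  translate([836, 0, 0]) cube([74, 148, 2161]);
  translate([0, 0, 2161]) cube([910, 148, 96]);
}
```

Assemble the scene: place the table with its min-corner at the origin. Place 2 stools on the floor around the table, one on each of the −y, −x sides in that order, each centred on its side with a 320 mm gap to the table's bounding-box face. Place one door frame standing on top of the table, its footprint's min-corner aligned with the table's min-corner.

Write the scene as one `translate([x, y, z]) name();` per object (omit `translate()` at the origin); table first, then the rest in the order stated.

table();
translate([727, -669, 0]) stool();
translate([-631, 195, 0]) stool();
translate([0, 0, 683]) door_frame();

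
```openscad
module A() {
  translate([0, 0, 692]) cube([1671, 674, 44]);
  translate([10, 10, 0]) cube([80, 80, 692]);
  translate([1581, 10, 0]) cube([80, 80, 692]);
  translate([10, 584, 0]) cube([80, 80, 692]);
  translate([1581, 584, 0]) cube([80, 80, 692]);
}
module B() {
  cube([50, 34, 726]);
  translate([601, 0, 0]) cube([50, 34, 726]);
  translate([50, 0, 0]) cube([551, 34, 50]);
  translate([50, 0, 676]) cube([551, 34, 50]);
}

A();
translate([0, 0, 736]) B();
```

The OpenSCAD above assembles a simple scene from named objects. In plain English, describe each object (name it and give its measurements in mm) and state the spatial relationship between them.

A is a rectangular dining table. The top is 1671×674×44 mm with its upper surface at z = 736 mm. It stands on four 80×80 mm square legs, each inset 10 mm from the nearest pair of top edges, running from the floor to the underside of the top.

B is a picture frame with a 551×626 mm rectangular opening (x by z) and a uniform 50 mm border on every side. Frame depth is 34 mm along y. It is built from two vertical stiles running the full outside height and two horizontal rails spanning the gap between the stiles.

The picture frame is on top of the table.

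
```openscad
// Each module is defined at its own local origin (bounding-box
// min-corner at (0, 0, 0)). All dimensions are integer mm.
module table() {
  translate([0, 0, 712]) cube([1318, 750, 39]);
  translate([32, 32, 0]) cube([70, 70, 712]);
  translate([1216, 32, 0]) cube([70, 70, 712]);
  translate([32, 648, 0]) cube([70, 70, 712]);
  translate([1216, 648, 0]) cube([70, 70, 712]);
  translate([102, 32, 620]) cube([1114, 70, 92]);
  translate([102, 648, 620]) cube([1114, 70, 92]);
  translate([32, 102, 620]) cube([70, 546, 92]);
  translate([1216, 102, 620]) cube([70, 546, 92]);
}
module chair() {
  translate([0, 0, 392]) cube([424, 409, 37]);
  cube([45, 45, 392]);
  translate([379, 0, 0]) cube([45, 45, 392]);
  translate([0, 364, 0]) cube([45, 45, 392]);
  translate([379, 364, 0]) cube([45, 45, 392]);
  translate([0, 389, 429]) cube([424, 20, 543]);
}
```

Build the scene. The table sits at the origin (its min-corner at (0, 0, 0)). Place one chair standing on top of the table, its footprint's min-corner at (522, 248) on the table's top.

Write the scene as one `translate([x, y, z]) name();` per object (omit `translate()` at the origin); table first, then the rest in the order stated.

table();
translate([522, 248, 751]) chair();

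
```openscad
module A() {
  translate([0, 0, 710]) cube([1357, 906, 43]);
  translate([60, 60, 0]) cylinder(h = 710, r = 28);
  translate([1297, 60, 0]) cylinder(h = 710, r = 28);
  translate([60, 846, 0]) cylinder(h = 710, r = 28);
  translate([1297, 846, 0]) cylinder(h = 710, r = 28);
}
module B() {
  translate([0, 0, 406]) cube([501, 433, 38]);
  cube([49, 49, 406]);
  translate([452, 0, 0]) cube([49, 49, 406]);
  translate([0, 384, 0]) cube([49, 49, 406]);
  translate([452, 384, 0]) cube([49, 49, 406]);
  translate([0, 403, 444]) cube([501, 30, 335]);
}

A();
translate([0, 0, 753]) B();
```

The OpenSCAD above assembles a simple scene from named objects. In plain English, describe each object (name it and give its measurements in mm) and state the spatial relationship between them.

A is a table: top 1357 mm (x) × 906 mm (y), 43 mm thick, upper face at z = 753 mm, on four round legs of 56 mm diameter, each leg's bounding box inset 32 mm from the nearest pair of top edges, running from z = 0 to the bottom of the top.

B is a chair: 501×433 mm seat, 38 mm thick, top at z = 444 mm, on four 49 mm square corner legs flush with the seat edges. A 30 mm thick backrest slab spans the full seat width, extending 335 mm above the seat top, its back face flush with the seat's +y edge.

The chair is on top of the table.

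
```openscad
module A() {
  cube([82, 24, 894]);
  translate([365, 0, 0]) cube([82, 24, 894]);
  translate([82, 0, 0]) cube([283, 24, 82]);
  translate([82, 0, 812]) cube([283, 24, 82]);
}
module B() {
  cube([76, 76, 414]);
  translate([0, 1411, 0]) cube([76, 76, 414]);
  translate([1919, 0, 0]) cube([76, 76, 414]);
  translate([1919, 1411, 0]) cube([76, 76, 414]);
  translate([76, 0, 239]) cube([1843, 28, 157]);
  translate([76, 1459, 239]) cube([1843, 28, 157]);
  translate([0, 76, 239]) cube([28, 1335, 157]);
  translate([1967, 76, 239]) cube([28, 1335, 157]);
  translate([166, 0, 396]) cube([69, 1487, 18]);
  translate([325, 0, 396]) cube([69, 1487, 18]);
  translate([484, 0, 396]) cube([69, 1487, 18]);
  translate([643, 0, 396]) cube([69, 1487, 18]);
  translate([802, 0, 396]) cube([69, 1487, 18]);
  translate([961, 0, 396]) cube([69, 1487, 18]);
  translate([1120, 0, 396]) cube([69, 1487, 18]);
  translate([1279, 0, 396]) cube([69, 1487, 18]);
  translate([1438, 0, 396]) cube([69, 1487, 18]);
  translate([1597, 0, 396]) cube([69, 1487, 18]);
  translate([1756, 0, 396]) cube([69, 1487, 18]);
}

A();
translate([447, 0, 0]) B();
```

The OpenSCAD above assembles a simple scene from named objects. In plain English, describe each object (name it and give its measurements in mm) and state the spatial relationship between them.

A is a picture frame with a 283×730 mm rectangular opening (x by z) and a uniform 82 mm border on every side. Frame depth is 24 mm along y. It is built from two vertical stiles running the full outside height and two horizontal rails spanning the gap between the stiles.

B is a bed frame 1995 mm long (x) by 1487 mm wide (y). Four 76×76 mm corner posts, 414 mm tall, at the corners of the footprint. Four rails of 28 mm thickness and 157 mm height run between adjacent posts with their undersides at z = 239 mm, their outer faces flush with the outside of the frame (the two x-running rails run between the posts' inner faces; the two y-running rails run between the posts' inner faces). 11 slats, each 69 mm wide (x) and 18 mm thick, lie across the top of the two x-running rails, running the full 1487 mm width of the frame in y; the slats are evenly spaced along x between the inner faces of the end posts with equal gaps (rounded down to the nearest mm) at the −x end and between each pair — any rounding remainder accumulates at the +x end.

The bed frame is against the picture frame's +x side, with their −y faces flush.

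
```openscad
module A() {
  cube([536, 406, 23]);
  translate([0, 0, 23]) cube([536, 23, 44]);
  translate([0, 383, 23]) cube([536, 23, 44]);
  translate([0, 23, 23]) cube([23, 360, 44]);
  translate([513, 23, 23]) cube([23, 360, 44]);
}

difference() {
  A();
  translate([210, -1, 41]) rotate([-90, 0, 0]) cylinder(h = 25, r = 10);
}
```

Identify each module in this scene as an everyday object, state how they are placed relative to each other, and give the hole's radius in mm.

A is an open box. The open box has a circular hole through its front wall. The hole's radius is 10 mm.

The subtracted cylinder has r = 10 mm.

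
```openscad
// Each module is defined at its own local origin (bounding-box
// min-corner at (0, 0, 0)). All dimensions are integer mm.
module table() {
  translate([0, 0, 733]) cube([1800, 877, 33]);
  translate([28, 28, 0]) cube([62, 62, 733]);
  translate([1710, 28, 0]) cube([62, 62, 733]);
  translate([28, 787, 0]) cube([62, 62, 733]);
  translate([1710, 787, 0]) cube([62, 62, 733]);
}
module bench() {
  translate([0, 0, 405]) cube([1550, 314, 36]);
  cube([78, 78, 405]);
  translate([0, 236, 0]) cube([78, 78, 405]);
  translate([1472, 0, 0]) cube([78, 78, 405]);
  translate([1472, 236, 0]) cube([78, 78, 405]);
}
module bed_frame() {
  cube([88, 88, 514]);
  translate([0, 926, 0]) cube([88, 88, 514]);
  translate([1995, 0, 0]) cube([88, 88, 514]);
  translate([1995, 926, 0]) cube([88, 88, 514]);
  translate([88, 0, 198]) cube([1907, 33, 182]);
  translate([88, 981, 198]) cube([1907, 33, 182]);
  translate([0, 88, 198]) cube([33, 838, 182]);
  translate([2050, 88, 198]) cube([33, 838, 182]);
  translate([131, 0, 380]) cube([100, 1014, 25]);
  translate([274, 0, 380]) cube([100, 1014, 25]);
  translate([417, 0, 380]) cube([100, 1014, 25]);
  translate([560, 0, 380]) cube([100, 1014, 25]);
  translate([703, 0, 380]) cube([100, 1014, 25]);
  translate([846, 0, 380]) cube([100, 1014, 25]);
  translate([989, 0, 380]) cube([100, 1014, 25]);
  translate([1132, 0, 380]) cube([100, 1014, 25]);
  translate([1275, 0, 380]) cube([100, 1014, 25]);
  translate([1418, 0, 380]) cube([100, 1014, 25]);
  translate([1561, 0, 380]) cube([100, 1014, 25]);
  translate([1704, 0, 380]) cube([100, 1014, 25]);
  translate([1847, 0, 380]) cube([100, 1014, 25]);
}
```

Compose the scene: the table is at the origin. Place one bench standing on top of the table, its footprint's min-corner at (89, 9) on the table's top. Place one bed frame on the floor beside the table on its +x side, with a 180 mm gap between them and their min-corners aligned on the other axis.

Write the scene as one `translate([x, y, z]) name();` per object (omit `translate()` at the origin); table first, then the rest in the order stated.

table();
translate([89, 9, 766]) bench();
translate([1980, 0, 0]) bed_frame();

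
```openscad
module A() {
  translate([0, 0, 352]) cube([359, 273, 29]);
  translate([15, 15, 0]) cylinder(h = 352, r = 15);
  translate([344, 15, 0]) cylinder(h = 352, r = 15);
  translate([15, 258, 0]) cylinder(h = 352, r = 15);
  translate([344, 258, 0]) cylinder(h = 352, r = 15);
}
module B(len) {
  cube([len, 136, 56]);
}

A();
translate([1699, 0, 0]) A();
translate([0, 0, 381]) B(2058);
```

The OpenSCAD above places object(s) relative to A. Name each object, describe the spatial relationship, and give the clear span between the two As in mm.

Second stool starts at x = 1699; first ends at x = 359; clear span = 1699 − 359 = 1340 mm.

A is a stool. B is a beam. A beam spans the tops of two stools. The clear span between the two stools is 1340 mm.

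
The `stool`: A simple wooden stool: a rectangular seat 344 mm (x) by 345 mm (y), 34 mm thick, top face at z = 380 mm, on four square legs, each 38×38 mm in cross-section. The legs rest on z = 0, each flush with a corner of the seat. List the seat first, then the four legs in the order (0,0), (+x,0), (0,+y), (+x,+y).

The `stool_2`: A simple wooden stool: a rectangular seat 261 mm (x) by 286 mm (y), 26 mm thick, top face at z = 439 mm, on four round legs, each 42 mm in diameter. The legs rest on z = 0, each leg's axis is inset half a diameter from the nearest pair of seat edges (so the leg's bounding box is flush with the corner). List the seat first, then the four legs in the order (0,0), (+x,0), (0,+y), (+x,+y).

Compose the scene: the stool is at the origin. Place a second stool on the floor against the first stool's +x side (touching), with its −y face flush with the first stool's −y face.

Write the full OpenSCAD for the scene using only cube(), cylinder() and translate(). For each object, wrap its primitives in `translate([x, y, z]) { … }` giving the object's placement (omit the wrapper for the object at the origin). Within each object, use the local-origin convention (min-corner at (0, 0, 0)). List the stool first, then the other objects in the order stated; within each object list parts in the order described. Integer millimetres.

translate([0, 0, 346]) cube([344, 345, 34]);
cube([38, 38, 346]);
translate([306, 0, 0]) cube([38, 38, 346]);
translate([0, 307, 0]) cube([38, 38, 346]);
translate([306, 307, 0]) cube([38, 38, 346]);
translate([344, 0, 0]) {
  translate([0, 0, 413]) cube([261, 286, 26]);
  translate([21, 21, 0]) cylinder(h = 413, r = 21);
  translate([240, 21, 0]) cylinder(h = 413, r = 21);
  translate([21, 265, 0]) cylinder(h = 413, r = 21);
  translate([240, 265, 0]) cylinder(h = 413, r = 21);
}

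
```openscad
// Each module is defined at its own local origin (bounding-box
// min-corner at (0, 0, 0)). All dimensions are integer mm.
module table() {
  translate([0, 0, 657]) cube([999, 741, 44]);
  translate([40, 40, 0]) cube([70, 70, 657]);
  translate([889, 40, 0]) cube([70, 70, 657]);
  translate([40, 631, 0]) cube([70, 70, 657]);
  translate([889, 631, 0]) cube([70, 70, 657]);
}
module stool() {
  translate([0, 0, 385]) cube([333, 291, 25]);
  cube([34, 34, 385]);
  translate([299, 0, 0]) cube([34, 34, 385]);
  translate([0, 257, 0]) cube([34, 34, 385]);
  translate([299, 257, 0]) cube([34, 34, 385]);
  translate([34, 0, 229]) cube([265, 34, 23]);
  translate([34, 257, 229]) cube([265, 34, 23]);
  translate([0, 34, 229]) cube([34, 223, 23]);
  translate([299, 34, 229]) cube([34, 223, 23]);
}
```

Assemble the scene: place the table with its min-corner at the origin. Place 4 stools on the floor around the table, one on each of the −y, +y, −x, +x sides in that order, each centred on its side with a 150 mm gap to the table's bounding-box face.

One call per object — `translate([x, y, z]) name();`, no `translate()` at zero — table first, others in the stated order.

table();
translate([333, -441, 0]) stool();
translate([333, 891, 0]) stool();
translate([-483, 225, 0]) stool();
translate([1149, 225, 0]) stool();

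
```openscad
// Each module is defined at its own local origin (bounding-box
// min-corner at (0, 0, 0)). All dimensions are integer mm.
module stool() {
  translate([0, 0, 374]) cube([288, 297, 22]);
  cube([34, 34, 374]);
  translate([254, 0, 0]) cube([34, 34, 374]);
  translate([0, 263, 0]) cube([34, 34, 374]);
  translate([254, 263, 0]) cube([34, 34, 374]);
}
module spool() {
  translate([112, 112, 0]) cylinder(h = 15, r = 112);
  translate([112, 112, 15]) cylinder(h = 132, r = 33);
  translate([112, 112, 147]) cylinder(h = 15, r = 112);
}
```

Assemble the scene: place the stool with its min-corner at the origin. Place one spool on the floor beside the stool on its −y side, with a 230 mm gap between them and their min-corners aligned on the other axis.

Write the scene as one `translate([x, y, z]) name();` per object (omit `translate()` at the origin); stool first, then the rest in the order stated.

stool();
translate([0, -454, 0]) spool();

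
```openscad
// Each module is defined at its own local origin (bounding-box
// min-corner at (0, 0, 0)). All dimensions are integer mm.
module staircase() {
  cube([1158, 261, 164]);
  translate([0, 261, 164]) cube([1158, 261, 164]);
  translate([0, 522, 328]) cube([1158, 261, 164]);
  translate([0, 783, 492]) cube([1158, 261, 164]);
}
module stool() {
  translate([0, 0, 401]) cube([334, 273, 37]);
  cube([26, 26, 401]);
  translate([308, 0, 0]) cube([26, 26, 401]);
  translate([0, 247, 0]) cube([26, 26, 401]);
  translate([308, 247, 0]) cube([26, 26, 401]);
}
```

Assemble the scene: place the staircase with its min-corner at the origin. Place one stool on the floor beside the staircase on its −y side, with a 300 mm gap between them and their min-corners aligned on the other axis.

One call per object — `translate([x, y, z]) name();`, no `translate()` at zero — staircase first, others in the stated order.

staircase();
translate([0, -573, 0]) stool();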